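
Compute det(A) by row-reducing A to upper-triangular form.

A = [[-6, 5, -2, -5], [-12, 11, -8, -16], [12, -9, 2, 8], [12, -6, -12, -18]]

Forward elimination:
R2 <- R2 - (2)*R1:  [  0   1  -4  -6 ]
R3 <- R3 - (-2)*R1:  [  0   1  -2  -2 ]
R4 <- R4 - (-2)*R1:  [   0    4  -16  -28 ]
R3 <- R3 - (1)*R2:  [ 0  0  2  4 ]
R4 <- R4 - (4)*R2:  [  0   0   0  -4 ]
Upper-triangular form:
[ -6  5  -2  -5 ]
[  0  1  -4  -6 ]
[  0  0   2   4 ]
[  0  0   0  -4 ]
det(A) = (-1)^0 * (-6) * (1) * (2) * (-4) = 48  (0 row swaps -> sign +1)

det(A) = 48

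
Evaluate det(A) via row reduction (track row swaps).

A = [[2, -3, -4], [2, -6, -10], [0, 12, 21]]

Forward elimination:
R2 <- R2 - (1)*R1:  [  0  -3  -6 ]
R3 <- R3 - (-4)*R2:  [  0   0  -3 ]
Upper-triangular form:
[ 2  -3  -4 ]
[ 0  -3  -6 ]
[ 0   0  -3 ]
det(A) = (-1)^0 * (2) * (-3) * (-3) = 18  (0 row swaps -> sign +1)

det(A) = 18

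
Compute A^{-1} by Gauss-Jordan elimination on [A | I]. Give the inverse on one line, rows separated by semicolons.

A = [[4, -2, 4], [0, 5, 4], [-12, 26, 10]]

inverse = [-9/20 31/30 -7/30; -2/5 11/15 -2/15; 1/2 -2/3 1/6]

Gauss-Jordan on [A | I]:
R1 <- (1/4)*R1:  [    1  -1/2     1  |   1/4     0     0 ]
R3 <- R3 - (-12)*R1:  [  0  20  22  |   3   0   1 ]
R2 <- (1/5)*R2:  [   0    1  4/5  |    0  1/5    0 ]
R1 <- R1 - (-1/2)*R2:  [    1     0   7/5  |   1/4  1/10     0 ]
R3 <- R3 - (20)*R2:  [  0   0   6  |   3  -4   1 ]
R3 <- (1/6)*R3:  [    0     0     1  |   1/2  -2/3   1/6 ]
R1 <- R1 - (7/5)*R3:  [     1      0      0  |  -9/20  31/30  -7/30 ]
R2 <- R2 - (4/5)*R3:  [     0      1      0  |   -2/5  11/15  -2/15 ]
Right block of [I | A^{-1}] is the inverse:
[ -9/20  31/30  -7/30 ]
[  -2/5  11/15  -2/15 ]
[   1/2   -2/3    1/6 ]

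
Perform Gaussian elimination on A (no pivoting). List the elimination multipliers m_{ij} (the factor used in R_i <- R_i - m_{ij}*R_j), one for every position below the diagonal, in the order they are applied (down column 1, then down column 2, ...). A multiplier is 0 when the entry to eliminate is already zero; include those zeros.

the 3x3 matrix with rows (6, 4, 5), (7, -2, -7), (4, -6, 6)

multipliers: 7/6, 2/3, 13/10

Forward elimination:
R2 <- R2 - (7/6)*R1:  [     0  -20/3  -77/6 ]
R3 <- R3 - (2/3)*R1:  [     0  -26/3    8/3 ]
R3 <- R3 - (13/10)*R2:  [      0       0  387/20 ]
Multipliers (in order of application): m_{21} = 7/6, m_{31} = 2/3, m_{32} = 13/10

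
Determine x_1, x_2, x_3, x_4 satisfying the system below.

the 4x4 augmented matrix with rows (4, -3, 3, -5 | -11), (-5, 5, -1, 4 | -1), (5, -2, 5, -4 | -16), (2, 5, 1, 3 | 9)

Forward elimination on [A|b]:
R2 <- R2 - (-5/4)*R1:  [     0    5/4   11/4   -9/4  -59/4 ]
R3 <- R3 - (5/4)*R1:  [    0   7/4   5/4   9/4  -9/4 ]
R4 <- R4 - (1/2)*R1:  [    0  13/2  -1/2  11/2  29/2 ]
R3 <- R3 - (7/5)*R2:  [     0      0  -13/5   27/5   92/5 ]
R4 <- R4 - (26/5)*R2:  [     0      0  -74/5   86/5  456/5 ]
R4 <- R4 - (74/13)*R3:  [       0        0        0  -176/13  -176/13 ]
Row echelon form:
[ 4   -3      3       -5  |      -11 ]
[ 0  5/4   11/4     -9/4  |    -59/4 ]
[ 0    0  -13/5     27/5  |     92/5 ]
[ 0    0      0  -176/13  |  -176/13 ]
Back-substitution:
x_4 = (-176/13) / (-176/13) = 1
x_3 = (92/5 - (27/5)*(1)) / (-13/5) = -5
x_2 = (-59/4 - (11/4)*(-5) - (-9/4)*(1)) / (5/4) = 1
x_1 = (-11 - (-3)*(1) - (3)*(-5) - (-5)*(1)) / 4 = 3

(3, 1, -5, 1)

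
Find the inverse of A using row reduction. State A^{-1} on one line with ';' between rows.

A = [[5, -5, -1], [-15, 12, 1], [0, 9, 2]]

Gauss-Jordan on [A | I]:
R1 <- (1/5)*R1:  [    1    -1  -1/5  |   1/5     0     0 ]
R2 <- R2 - (-15)*R1:  [  0  -3  -2  |   3   1   0 ]
R2 <- (1/-3)*R2:  [    0     1   2/3  |    -1  -1/3     0 ]
R1 <- R1 - (-1)*R2:  [    1     0  7/15  |  -4/5  -1/3     0 ]
R3 <- R3 - (9)*R2:  [  0   0  -4  |   9   3   1 ]
R3 <- (1/-4)*R3:  [    0     0     1  |  -9/4  -3/4  -1/4 ]
R1 <- R1 - (7/15)*R3:  [    1     0     0  |   1/4  1/60  7/60 ]
R2 <- R2 - (2/3)*R3:  [   0    1    0  |  1/2  1/6  1/6 ]
Right block of [I | A^{-1}] is the inverse:
[  1/4  1/60  7/60 ]
[  1/2   1/6   1/6 ]
[ -9/4  -3/4  -1/4 ]

inverse = [1/4 1/60 7/60; 1/2 1/6 1/6; -9/4 -3/4 -1/4]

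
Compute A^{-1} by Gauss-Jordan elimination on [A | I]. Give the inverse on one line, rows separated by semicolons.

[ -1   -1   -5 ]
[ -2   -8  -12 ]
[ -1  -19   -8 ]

Gauss-Jordan on [A | I]:
R1 <- (1/-1)*R1:  [  1   1   5  |  -1   0   0 ]
R2 <- R2 - (-2)*R1:  [  0  -6  -2  |  -2   1   0 ]
R3 <- R3 - (-1)*R1:  [   0  -18   -3  |   -1    0    1 ]
R2 <- (1/-6)*R2:  [    0     1   1/3  |   1/3  -1/6     0 ]
R1 <- R1 - (1)*R2:  [    1     0  14/3  |  -4/3   1/6     0 ]
R3 <- R3 - (-18)*R2:  [  0   0   3  |   5  -3   1 ]
R3 <- (1/3)*R3:  [   0    0    1  |  5/3   -1  1/3 ]
R1 <- R1 - (14/3)*R3:  [     1      0      0  |  -82/9   29/6  -14/9 ]
R2 <- R2 - (1/3)*R3:  [    0     1     0  |  -2/9   1/6  -1/9 ]
Right block of [I | A^{-1}] is the inverse:
[ -82/9  29/6  -14/9 ]
[  -2/9   1/6   -1/9 ]
[   5/3    -1    1/3 ]

inverse = [-82/9 29/6 -14/9; -2/9 1/6 -1/9; 5/3 -1 1/3]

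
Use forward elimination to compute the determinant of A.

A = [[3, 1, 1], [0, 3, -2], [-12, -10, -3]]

Forward elimination:
R3 <- R3 - (-4)*R1:  [  0  -6   1 ]
R3 <- R3 - (-2)*R2:  [  0   0  -3 ]
Upper-triangular form:
[ 3  1   1 ]
[ 0  3  -2 ]
[ 0  0  -3 ]
det(A) = (-1)^0 * (3) * (3) * (-3) = -27  (0 row swaps -> sign +1)

det(A) = -27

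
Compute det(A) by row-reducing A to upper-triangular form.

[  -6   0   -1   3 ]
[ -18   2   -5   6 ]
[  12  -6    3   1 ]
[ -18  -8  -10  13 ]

det(A) = -120

Forward elimination:
R2 <- R2 - (3)*R1:  [  0   2  -2  -3 ]
R3 <- R3 - (-2)*R1:  [  0  -6   1   7 ]
R4 <- R4 - (3)*R1:  [  0  -8  -7   4 ]
R3 <- R3 - (-3)*R2:  [  0   0  -5  -2 ]
R4 <- R4 - (-4)*R2:  [   0    0  -15   -8 ]
R4 <- R4 - (3)*R3:  [  0   0   0  -2 ]
Upper-triangular form:
[ -6  0  -1   3 ]
[  0  2  -2  -3 ]
[  0  0  -5  -2 ]
[  0  0   0  -2 ]
det(A) = (-1)^0 * (-6) * (2) * (-5) * (-2) = -120  (0 row swaps -> sign +1)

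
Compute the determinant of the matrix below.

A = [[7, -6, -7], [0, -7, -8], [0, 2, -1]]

Forward elimination:
R3 <- R3 - (-2/7)*R2:  [     0      0  -23/7 ]
Upper-triangular form:
[ 7  -6     -7 ]
[ 0  -7     -8 ]
[ 0   0  -23/7 ]
det(A) = (-1)^0 * (7) * (-7) * (-23/7) = 161  (0 row swaps -> sign +1)

det(A) = 161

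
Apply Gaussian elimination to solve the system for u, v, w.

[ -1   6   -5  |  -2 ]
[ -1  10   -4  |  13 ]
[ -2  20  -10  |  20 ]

Forward elimination on [A|b]:
R2 <- R2 - (1)*R1:  [  0   4   1  15 ]
R3 <- R3 - (2)*R1:  [  0   8   0  24 ]
R3 <- R3 - (2)*R2:  [  0   0  -2  -6 ]
Row echelon form:
[ -1  6  -5  |  -2 ]
[  0  4   1  |  15 ]
[  0  0  -2  |  -6 ]
Back-substitution:
w = (-6) / -2 = 3
v = (15 - (1)*(3)) / 4 = 3
u = (-2 - (6)*(3) - (-5)*(3)) / -1 = 5

(5, 3, 3)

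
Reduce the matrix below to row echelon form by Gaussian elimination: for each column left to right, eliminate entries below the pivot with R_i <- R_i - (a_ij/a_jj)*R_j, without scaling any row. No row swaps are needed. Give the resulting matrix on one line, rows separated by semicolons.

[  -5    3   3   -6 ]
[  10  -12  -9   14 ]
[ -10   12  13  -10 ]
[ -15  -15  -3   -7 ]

REF = [-5 3 3 -6; 0 -6 -3 2; 0 0 4 4; 0 0 0 3]

Forward elimination:
R2 <- R2 - (-2)*R1:  [  0  -6  -3   2 ]
R3 <- R3 - (2)*R1:  [ 0  6  7  2 ]
R4 <- R4 - (3)*R1:  [   0  -24  -12   11 ]
R3 <- R3 - (-1)*R2:  [ 0  0  4  4 ]
R4 <- R4 - (4)*R2:  [ 0  0  0  3 ]
Row echelon form:
[ -5   3   3  -6 ]
[  0  -6  -3   2 ]
[  0   0   4   4 ]
[  0   0   0   3 ]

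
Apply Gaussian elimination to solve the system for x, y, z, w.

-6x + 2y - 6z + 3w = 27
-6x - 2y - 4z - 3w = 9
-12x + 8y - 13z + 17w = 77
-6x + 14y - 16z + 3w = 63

(-3, 3, 0, 1)

Forward elimination on [A|b]:
R2 <- R2 - (1)*R1:  [   0   -4    2   -6  -18 ]
R3 <- R3 - (2)*R1:  [  0   4  -1  11  23 ]
R4 <- R4 - (1)*R1:  [   0   12  -10    0   36 ]
R3 <- R3 - (-1)*R2:  [ 0  0  1  5  5 ]
R4 <- R4 - (-3)*R2:  [   0    0   -4  -18  -18 ]
R4 <- R4 - (-4)*R3:  [ 0  0  0  2  2 ]
Row echelon form:
[ -6   2  -6   3  |   27 ]
[  0  -4   2  -6  |  -18 ]
[  0   0   1   5  |    5 ]
[  0   0   0   2  |    2 ]
Back-substitution:
w = (2) / 2 = 1
z = (5 - (5)*(1)) / 1 = 0
y = (-18 - (2)*(0) - (-6)*(1)) / -4 = 3
x = (27 - (2)*(3) - (-6)*(0) - (3)*(1)) / -6 = -3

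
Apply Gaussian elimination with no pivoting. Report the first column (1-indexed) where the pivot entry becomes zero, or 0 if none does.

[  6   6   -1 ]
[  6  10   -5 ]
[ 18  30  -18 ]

first zero-pivot column = 0

Naive forward elimination:
R2 <- R2 - (1)*R1:  [  0   4  -4 ]
R3 <- R3 - (3)*R1:  [   0   12  -15 ]
R3 <- R3 - (3)*R2:  [  0   0  -3 ]
All pivots nonzero; naive elimination completes without hitting a zero pivot.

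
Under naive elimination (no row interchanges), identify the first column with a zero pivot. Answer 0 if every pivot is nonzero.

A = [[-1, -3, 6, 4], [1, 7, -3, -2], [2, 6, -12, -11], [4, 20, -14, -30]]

first zero-pivot column = 3

Naive forward elimination:
R2 <- R2 - (-1)*R1:  [ 0  4  3  2 ]
R3 <- R3 - (-2)*R1:  [  0   0   0  -3 ]
R4 <- R4 - (-4)*R1:  [   0    8   10  -14 ]
R4 <- R4 - (2)*R2:  [   0    0    4  -18 ]
Matrix at this point:
[ -1  -3  6    4 ]
[  0   4  3    2 ]
[  0   0  0   -3 ]
[  0   0  4  -18 ]
Pivot entry (3,3) is zero but row 4 has 4 in column 3 -> naive elimination stops; a row interchange (e.g. R3 <-> R4) would be required here.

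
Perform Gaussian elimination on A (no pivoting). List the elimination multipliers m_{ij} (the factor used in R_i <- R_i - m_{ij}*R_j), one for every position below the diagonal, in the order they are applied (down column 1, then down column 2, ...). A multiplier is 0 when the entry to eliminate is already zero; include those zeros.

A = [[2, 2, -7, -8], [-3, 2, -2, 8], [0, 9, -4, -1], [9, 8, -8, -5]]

Forward elimination:
R2 <- R2 - (-3/2)*R1:  [     0      5  -25/2     -4 ]
R3: entry in column 1 is already 0 -> m_{31} = 0 (no row operation needed)
R4 <- R4 - (9/2)*R1:  [    0    -1  47/2    31 ]
R3 <- R3 - (9/5)*R2:  [    0     0  37/2  31/5 ]
R4 <- R4 - (-1/5)*R2:  [     0      0     21  151/5 ]
R4 <- R4 - (42/37)*R3:  [      0       0       0  857/37 ]
Multipliers (in order of application): m_{21} = -3/2, m_{31} = 0, m_{41} = 9/2, m_{32} = 9/5, m_{42} = -1/5, m_{43} = 42/37

multipliers: -3/2, 0, 9/2, 9/5, -1/5, 42/37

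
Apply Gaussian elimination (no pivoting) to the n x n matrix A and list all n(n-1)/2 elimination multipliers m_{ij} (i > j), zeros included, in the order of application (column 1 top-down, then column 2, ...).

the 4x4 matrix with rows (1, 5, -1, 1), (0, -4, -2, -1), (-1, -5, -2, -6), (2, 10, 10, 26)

multipliers: 0, -1, 2, 0, 0, -4

Forward elimination:
R2: entry in column 1 is already 0 -> m_{21} = 0 (no row operation needed)
R3 <- R3 - (-1)*R1:  [  0   0  -3  -5 ]
R4 <- R4 - (2)*R1:  [  0   0  12  24 ]
R3: entry in column 2 is already 0 -> m_{32} = 0 (no row operation needed)
R4: entry in column 2 is already 0 -> m_{42} = 0 (no row operation needed)
R4 <- R4 - (-4)*R3:  [ 0  0  0  4 ]
Multipliers (in order of application): m_{21} = 0, m_{31} = -1, m_{41} = 2, m_{32} = 0, m_{42} = 0, m_{43} = -4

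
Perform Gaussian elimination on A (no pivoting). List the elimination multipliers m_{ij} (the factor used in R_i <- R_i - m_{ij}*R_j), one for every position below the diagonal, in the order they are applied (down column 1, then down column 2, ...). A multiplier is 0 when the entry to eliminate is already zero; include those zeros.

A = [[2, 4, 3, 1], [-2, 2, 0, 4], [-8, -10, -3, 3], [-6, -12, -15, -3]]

Forward elimination:
R2 <- R2 - (-1)*R1:  [ 0  6  3  5 ]
R3 <- R3 - (-4)*R1:  [ 0  6  9  7 ]
R4 <- R4 - (-3)*R1:  [  0   0  -6   0 ]
R3 <- R3 - (1)*R2:  [ 0  0  6  2 ]
R4: entry in column 2 is already 0 -> m_{42} = 0 (no row operation needed)
R4 <- R4 - (-1)*R3:  [ 0  0  0  2 ]
Multipliers (in order of application): m_{21} = -1, m_{31} = -4, m_{41} = -3, m_{32} = 1, m_{42} = 0, m_{43} = -1

multipliers: -1, -4, -3, 1, 0, -1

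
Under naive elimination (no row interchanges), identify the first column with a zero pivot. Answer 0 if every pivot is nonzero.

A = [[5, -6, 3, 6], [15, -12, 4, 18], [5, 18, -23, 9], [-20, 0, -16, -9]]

Naive forward elimination:
R2 <- R2 - (3)*R1:  [  0   6  -5   0 ]
R3 <- R3 - (1)*R1:  [   0   24  -26    3 ]
R4 <- R4 - (-4)*R1:  [   0  -24   -4   15 ]
R3 <- R3 - (4)*R2:  [  0   0  -6   3 ]
R4 <- R4 - (-4)*R2:  [   0    0  -24   15 ]
R4 <- R4 - (4)*R3:  [ 0  0  0  3 ]
All pivots nonzero; naive elimination completes without hitting a zero pivot.

first zero-pivot column = 0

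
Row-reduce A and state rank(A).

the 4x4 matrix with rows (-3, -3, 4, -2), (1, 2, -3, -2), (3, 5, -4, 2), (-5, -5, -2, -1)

Row reduction:
R2 <- R2 - (-1/3)*R1:  [    0     1  -5/3  -8/3 ]
R3 <- R3 - (-1)*R1:  [ 0  2  0  0 ]
R4 <- R4 - (5/3)*R1:  [     0      0  -26/3    7/3 ]
R3 <- R3 - (2)*R2:  [    0     0  10/3  16/3 ]
R4 <- R4 - (-13/5)*R3:  [    0     0     0  81/5 ]
Row echelon form:
[ -3  -3     4    -2 ]
[  0   1  -5/3  -8/3 ]
[  0   0  10/3  16/3 ]
[  0   0     0  81/5 ]
Nonzero rows / pivot columns: 4

rank(A) = 4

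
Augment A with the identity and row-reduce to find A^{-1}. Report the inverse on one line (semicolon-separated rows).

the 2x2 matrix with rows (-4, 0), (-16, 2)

inverse = [-1/4 0; -2 1/2]

Gauss-Jordan on [A | I]:
R1 <- (1/-4)*R1:  [    1     0  |  -1/4     0 ]
R2 <- R2 - (-16)*R1:  [  0   2  |  -4   1 ]
R2 <- (1/2)*R2:  [   0    1  |   -2  1/2 ]
Right block of [I | A^{-1}] is the inverse:
[ -1/4    0 ]
[   -2  1/2 ]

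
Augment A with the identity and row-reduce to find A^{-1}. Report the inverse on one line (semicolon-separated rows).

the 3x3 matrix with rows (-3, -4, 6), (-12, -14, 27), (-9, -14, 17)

Gauss-Jordan on [A | I]:
R1 <- (1/-3)*R1:  [    1   4/3    -2  |  -1/3     0     0 ]
R2 <- R2 - (-12)*R1:  [  0   2   3  |  -4   1   0 ]
R3 <- R3 - (-9)*R1:  [  0  -2  -1  |  -3   0   1 ]
R2 <- (1/2)*R2:  [   0    1  3/2  |   -2  1/2    0 ]
R1 <- R1 - (4/3)*R2:  [    1     0    -4  |   7/3  -2/3     0 ]
R3 <- R3 - (-2)*R2:  [  0   0   2  |  -7   1   1 ]
R3 <- (1/2)*R3:  [    0     0     1  |  -7/2   1/2   1/2 ]
R1 <- R1 - (-4)*R3:  [     1      0      0  |  -35/3    4/3      2 ]
R2 <- R2 - (3/2)*R3:  [    0     1     0  |  13/4  -1/4  -3/4 ]
Right block of [I | A^{-1}] is the inverse:
[ -35/3   4/3     2 ]
[  13/4  -1/4  -3/4 ]
[  -7/2   1/2   1/2 ]

inverse = [-35/3 4/3 2; 13/4 -1/4 -3/4; -7/2 1/2 1/2]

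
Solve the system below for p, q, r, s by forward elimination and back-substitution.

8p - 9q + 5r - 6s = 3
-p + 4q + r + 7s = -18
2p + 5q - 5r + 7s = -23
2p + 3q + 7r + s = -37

Forward elimination on [A|b]:
R2 <- R2 - (-1/8)*R1:  [      0    23/8    13/8    25/4  -141/8 ]
R3 <- R3 - (1/4)*R1:  [     0   29/4  -25/4   17/2  -95/4 ]
R4 <- R4 - (1/4)*R1:  [      0    21/4    23/4     5/2  -151/4 ]
R3 <- R3 - (58/23)*R2:  [       0        0  -238/23  -167/23   476/23 ]
R4 <- R4 - (42/23)*R2:  [       0        0    64/23  -205/23  -128/23 ]
R4 <- R4 - (-32/119)*R3:  [         0          0          0  -1293/119          0 ]
Row echelon form:
[ 8    -9        5         -6  |       3 ]
[ 0  23/8     13/8       25/4  |  -141/8 ]
[ 0     0  -238/23    -167/23  |  476/23 ]
[ 0     0        0  -1293/119  |       0 ]
Back-substitution:
s = (0) / (-1293/119) = 0
r = (476/23 - (-167/23)*(0)) / (-238/23) = -2
q = (-141/8 - (13/8)*(-2) - (25/4)*(0)) / (23/8) = -5
p = (3 - (-9)*(-5) - (5)*(-2) - (-6)*(0)) / 8 = -4

(-4, -5, -2, 0)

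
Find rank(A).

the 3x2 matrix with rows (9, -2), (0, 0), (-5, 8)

Row reduction:
R3 <- R3 - (-5/9)*R1:  [    0  62/9 ]
R2 <-> R3   (pivot in column 2 was zero)
[ 9    -2 ]
[ 0  62/9 ]
[ 0     0 ]
Row echelon form:
[ 9    -2 ]
[ 0  62/9 ]
[ 0     0 ]
Nonzero rows / pivot columns: 2

rank(A) = 2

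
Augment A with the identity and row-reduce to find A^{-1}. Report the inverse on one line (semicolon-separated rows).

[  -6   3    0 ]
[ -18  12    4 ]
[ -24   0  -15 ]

Gauss-Jordan on [A | I]:
R1 <- (1/-6)*R1:  [    1  -1/2     0  |  -1/6     0     0 ]
R2 <- R2 - (-18)*R1:  [  0   3   4  |  -3   1   0 ]
R3 <- R3 - (-24)*R1:  [   0  -12  -15  |   -4    0    1 ]
R2 <- (1/3)*R2:  [   0    1  4/3  |   -1  1/3    0 ]
R1 <- R1 - (-1/2)*R2:  [    1     0   2/3  |  -2/3   1/6     0 ]
R3 <- R3 - (-12)*R2:  [   0    0    1  |  -16    4    1 ]
R1 <- R1 - (2/3)*R3:  [    1     0     0  |    10  -5/2  -2/3 ]
R2 <- R2 - (4/3)*R3:  [    0     1     0  |  61/3    -5  -4/3 ]
Right block of [I | A^{-1}] is the inverse:
[   10  -5/2  -2/3 ]
[ 61/3    -5  -4/3 ]
[  -16     4     1 ]

inverse = [10 -5/2 -2/3; 61/3 -5 -4/3; -16 4 1]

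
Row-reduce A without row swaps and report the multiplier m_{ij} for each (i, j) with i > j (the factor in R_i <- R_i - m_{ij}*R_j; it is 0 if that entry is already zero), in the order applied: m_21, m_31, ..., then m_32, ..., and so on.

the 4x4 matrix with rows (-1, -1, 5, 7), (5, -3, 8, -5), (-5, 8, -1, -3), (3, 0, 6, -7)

multipliers: -5, 5, -3, -13/8, 3/8, 69/221

Forward elimination:
R2 <- R2 - (-5)*R1:  [  0  -8  33  30 ]
R3 <- R3 - (5)*R1:  [   0   13  -26  -38 ]
R4 <- R4 - (-3)*R1:  [  0  -3  21  14 ]
R3 <- R3 - (-13/8)*R2:  [     0      0  221/8   43/4 ]
R4 <- R4 - (3/8)*R2:  [    0     0  69/8  11/4 ]
R4 <- R4 - (69/221)*R3:  [        0         0         0  -134/221 ]
Multipliers (in order of application): m_{21} = -5, m_{31} = 5, m_{41} = -3, m_{32} = -13/8, m_{42} = 3/8, m_{43} = 69/221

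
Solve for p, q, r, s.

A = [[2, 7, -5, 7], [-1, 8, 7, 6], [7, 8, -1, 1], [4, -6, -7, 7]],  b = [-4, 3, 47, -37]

(4, 3, 1, -4)

Forward elimination on [A|b]:
R2 <- R2 - (-1/2)*R1:  [    0  23/2   9/2  19/2     1 ]
R3 <- R3 - (7/2)*R1:  [     0  -33/2   33/2  -47/2     61 ]
R4 <- R4 - (2)*R1:  [   0  -20    3   -7  -29 ]
R3 <- R3 - (-33/23)*R2:  [       0        0   528/23  -227/23  1436/23 ]
R4 <- R4 - (-40/23)*R2:  [       0        0   249/23   219/23  -627/23 ]
R4 <- R4 - (83/176)*R3:  [        0         0         0  2495/176  -2495/44 ]
Row echelon form:
[ 2     7      -5         7  |        -4 ]
[ 0  23/2     9/2      19/2  |         1 ]
[ 0     0  528/23   -227/23  |   1436/23 ]
[ 0     0       0  2495/176  |  -2495/44 ]
Back-substitution:
s = (-2495/44) / (2495/176) = -4
r = (1436/23 - (-227/23)*(-4)) / (528/23) = 1
q = (1 - (9/2)*(1) - (19/2)*(-4)) / (23/2) = 3
p = (-4 - (7)*(3) - (-5)*(1) - (7)*(-4)) / 2 = 4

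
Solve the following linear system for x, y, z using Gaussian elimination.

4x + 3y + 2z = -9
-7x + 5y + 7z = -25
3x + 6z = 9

Forward elimination on [A|b]:
R2 <- R2 - (-7/4)*R1:  [      0    41/4    21/2  -163/4 ]
R3 <- R3 - (3/4)*R1:  [    0  -9/4   9/2  63/4 ]
R3 <- R3 - (-9/41)*R2:  [      0       0  279/41  279/41 ]
Row echelon form:
[ 4     3       2  |      -9 ]
[ 0  41/4    21/2  |  -163/4 ]
[ 0     0  279/41  |  279/41 ]
Back-substitution:
z = (279/41) / (279/41) = 1
y = (-163/4 - (21/2)*(1)) / (41/4) = -5
x = (-9 - (3)*(-5) - (2)*(1)) / 4 = 1

(1, -5, 1)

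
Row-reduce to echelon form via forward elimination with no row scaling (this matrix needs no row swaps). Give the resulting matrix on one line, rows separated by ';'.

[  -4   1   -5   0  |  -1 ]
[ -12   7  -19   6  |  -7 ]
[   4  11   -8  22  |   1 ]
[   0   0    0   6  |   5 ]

REF = [-4 1 -5 0 -1; 0 4 -4 6 -4; 0 0 -1 4 12; 0 0 0 6 5]

Forward elimination:
R2 <- R2 - (3)*R1:  [  0   4  -4   6  -4 ]
R3 <- R3 - (-1)*R1:  [   0   12  -13   22    0 ]
R3 <- R3 - (3)*R2:  [  0   0  -1   4  12 ]
Row echelon form:
[ -4  1  -5  0  |  -1 ]
[  0  4  -4  6  |  -4 ]
[  0  0  -1  4  |  12 ]
[  0  0   0  6  |   5 ]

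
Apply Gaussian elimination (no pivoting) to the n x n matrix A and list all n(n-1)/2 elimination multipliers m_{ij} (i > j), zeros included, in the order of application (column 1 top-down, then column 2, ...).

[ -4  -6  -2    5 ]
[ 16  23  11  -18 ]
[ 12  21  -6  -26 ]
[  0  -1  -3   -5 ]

Forward elimination:
R2 <- R2 - (-4)*R1:  [  0  -1   3   2 ]
R3 <- R3 - (-3)*R1:  [   0    3  -12  -11 ]
R4: entry in column 1 is already 0 -> m_{41} = 0 (no row operation needed)
R3 <- R3 - (-3)*R2:  [  0   0  -3  -5 ]
R4 <- R4 - (1)*R2:  [  0   0  -6  -7 ]
R4 <- R4 - (2)*R3:  [ 0  0  0  3 ]
Multipliers (in order of application): m_{21} = -4, m_{31} = -3, m_{41} = 0, m_{32} = -3, m_{42} = 1, m_{43} = 2

multipliers: -4, -3, 0, -3, 1, 2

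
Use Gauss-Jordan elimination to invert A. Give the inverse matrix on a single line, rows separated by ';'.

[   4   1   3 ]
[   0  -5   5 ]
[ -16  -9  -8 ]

Gauss-Jordan on [A | I]:
R1 <- (1/4)*R1:  [   1  1/4  3/4  |  1/4    0    0 ]
R3 <- R3 - (-16)*R1:  [  0  -5   4  |   4   0   1 ]
R2 <- (1/-5)*R2:  [    0     1    -1  |     0  -1/5     0 ]
R1 <- R1 - (1/4)*R2:  [    1     0     1  |   1/4  1/20     0 ]
R3 <- R3 - (-5)*R2:  [  0   0  -1  |   4  -1   1 ]
R3 <- (1/-1)*R3:  [  0   0   1  |  -4   1  -1 ]
R1 <- R1 - (1)*R3:  [      1       0       0  |    17/4  -19/20       1 ]
R2 <- R2 - (-1)*R3:  [   0    1    0  |   -4  4/5   -1 ]
Right block of [I | A^{-1}] is the inverse:
[ 17/4  -19/20   1 ]
[   -4     4/5  -1 ]
[   -4       1  -1 ]

inverse = [17/4 -19/20 1; -4 4/5 -1; -4 1 -1]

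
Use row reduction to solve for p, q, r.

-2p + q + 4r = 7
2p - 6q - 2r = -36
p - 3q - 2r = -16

(-5, 5, -2)

Forward elimination on [A|b]:
R2 <- R2 - (-1)*R1:  [   0   -5    2  -29 ]
R3 <- R3 - (-1/2)*R1:  [     0   -5/2      0  -25/2 ]
R3 <- R3 - (1/2)*R2:  [  0   0  -1   2 ]
Row echelon form:
[ -2   1   4  |    7 ]
[  0  -5   2  |  -29 ]
[  0   0  -1  |    2 ]
Back-substitution:
r = (2) / -1 = -2
q = (-29 - (2)*(-2)) / -5 = 5
p = (7 - (1)*(5) - (4)*(-2)) / -2 = -5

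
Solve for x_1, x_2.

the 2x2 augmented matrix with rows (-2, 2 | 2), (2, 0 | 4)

Forward elimination on [A|b]:
R2 <- R2 - (-1)*R1:  [ 0  2  6 ]
Row echelon form:
[ -2  2  |  2 ]
[  0  2  |  6 ]
Back-substitution:
x_2 = (6) / 2 = 3
x_1 = (2 - (2)*(3)) / -2 = 2

(2, 3)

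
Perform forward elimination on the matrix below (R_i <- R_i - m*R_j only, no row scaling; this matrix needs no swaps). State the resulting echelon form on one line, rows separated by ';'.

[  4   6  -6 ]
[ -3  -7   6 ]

Forward elimination:
R2 <- R2 - (-3/4)*R1:  [    0  -5/2   3/2 ]
Row echelon form:
[ 4     6   -6 ]
[ 0  -5/2  3/2 ]

REF = [4 6 -6; 0 -5/2 3/2]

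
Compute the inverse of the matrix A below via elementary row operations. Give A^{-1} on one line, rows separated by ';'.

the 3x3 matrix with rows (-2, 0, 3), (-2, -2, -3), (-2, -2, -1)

inverse = [-1/2 -3/4 3/4; 1/2 1 -3/2; 0 -1/2 1/2]

Gauss-Jordan on [A | I]:
R1 <- (1/-2)*R1:  [    1     0  -3/2  |  -1/2     0     0 ]
R2 <- R2 - (-2)*R1:  [  0  -2  -6  |  -1   1   0 ]
R3 <- R3 - (-2)*R1:  [  0  -2  -4  |  -1   0   1 ]
R2 <- (1/-2)*R2:  [    0     1     3  |   1/2  -1/2     0 ]
R3 <- R3 - (-2)*R2:  [  0   0   2  |   0  -1   1 ]
R3 <- (1/2)*R3:  [    0     0     1  |     0  -1/2   1/2 ]
R1 <- R1 - (-3/2)*R3:  [    1     0     0  |  -1/2  -3/4   3/4 ]
R2 <- R2 - (3)*R3:  [    0     1     0  |   1/2     1  -3/2 ]
Right block of [I | A^{-1}] is the inverse:
[ -1/2  -3/4   3/4 ]
[  1/2     1  -3/2 ]
[    0  -1/2   1/2 ]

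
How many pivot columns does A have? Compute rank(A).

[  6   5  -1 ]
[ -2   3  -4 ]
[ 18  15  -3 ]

Row reduction:
R2 <- R2 - (-1/3)*R1:  [     0   14/3  -13/3 ]
R3 <- R3 - (3)*R1:  [ 0  0  0 ]
Row echelon form:
[ 6     5     -1 ]
[ 0  14/3  -13/3 ]
[ 0     0      0 ]
Nonzero rows / pivot columns: 2

rank(A) = 2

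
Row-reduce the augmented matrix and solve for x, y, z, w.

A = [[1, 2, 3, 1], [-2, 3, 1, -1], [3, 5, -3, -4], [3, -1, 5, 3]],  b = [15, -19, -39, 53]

(4, -4, 5, 4)

Forward elimination on [A|b]:
R2 <- R2 - (-2)*R1:  [  0   7   7   1  11 ]
R3 <- R3 - (3)*R1:  [   0   -1  -12   -7  -84 ]
R4 <- R4 - (3)*R1:  [  0  -7  -4   0   8 ]
R3 <- R3 - (-1/7)*R2:  [      0       0     -11   -48/7  -577/7 ]
R4 <- R4 - (-1)*R2:  [  0   0   3   1  19 ]
R4 <- R4 - (-3/11)*R3:  [       0        0        0   -67/77  -268/77 ]
Row echelon form:
[ 1  2    3       1  |       15 ]
[ 0  7    7       1  |       11 ]
[ 0  0  -11   -48/7  |   -577/7 ]
[ 0  0    0  -67/77  |  -268/77 ]
Back-substitution:
w = (-268/77) / (-67/77) = 4
z = (-577/7 - (-48/7)*(4)) / -11 = 5
y = (11 - (7)*(5) - (1)*(4)) / 7 = -4
x = (15 - (2)*(-4) - (3)*(5) - (1)*(4)) / 1 = 4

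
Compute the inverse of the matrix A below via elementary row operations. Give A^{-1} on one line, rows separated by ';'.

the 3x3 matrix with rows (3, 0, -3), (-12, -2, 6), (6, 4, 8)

inverse = [10/3 1 1/2; -11 -7/2 -3/2; 3 1 1/2]

Gauss-Jordan on [A | I]:
R1 <- (1/3)*R1:  [   1    0   -1  |  1/3    0    0 ]
R2 <- R2 - (-12)*R1:  [  0  -2  -6  |   4   1   0 ]
R3 <- R3 - (6)*R1:  [  0   4  14  |  -2   0   1 ]
R2 <- (1/-2)*R2:  [    0     1     3  |    -2  -1/2     0 ]
R3 <- R3 - (4)*R2:  [ 0  0  2  |  6  2  1 ]
R3 <- (1/2)*R3:  [   0    0    1  |    3    1  1/2 ]
R1 <- R1 - (-1)*R3:  [    1     0     0  |  10/3     1   1/2 ]
R2 <- R2 - (3)*R3:  [    0     1     0  |   -11  -7/2  -3/2 ]
Right block of [I | A^{-1}] is the inverse:
[ 10/3     1   1/2 ]
[  -11  -7/2  -3/2 ]
[    3     1   1/2 ]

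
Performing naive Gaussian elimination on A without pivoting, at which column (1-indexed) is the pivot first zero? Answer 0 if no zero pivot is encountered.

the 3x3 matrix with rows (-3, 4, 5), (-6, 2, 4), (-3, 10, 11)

first zero-pivot column = 3

Naive forward elimination:
R2 <- R2 - (2)*R1:  [  0  -6  -6 ]
R3 <- R3 - (1)*R1:  [ 0  6  6 ]
R3 <- R3 - (-1)*R2:  [ 0  0  0 ]
Matrix at this point:
[ -3   4   5 ]
[  0  -6  -6 ]
[  0   0   0 ]
Pivot entry (3,3) in the last row is zero and there are no rows below to swap with -> zero pivot in column 3 (A is singular).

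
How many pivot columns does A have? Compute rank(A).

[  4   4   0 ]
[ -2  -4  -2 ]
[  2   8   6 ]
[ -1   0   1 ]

Row reduction:
R2 <- R2 - (-1/2)*R1:  [  0  -2  -2 ]
R3 <- R3 - (1/2)*R1:  [ 0  6  6 ]
R4 <- R4 - (-1/4)*R1:  [ 0  1  1 ]
R3 <- R3 - (-3)*R2:  [ 0  0  0 ]
R4 <- R4 - (-1/2)*R2:  [ 0  0  0 ]
Row echelon form:
[ 4   4   0 ]
[ 0  -2  -2 ]
[ 0   0   0 ]
[ 0   0   0 ]
Nonzero rows / pivot columns: 2

rank(A) = 2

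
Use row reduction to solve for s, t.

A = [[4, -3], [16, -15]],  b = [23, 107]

(2, -5)

Forward elimination on [A|b]:
R2 <- R2 - (4)*R1:  [  0  -3  15 ]
Row echelon form:
[ 4  -3  |  23 ]
[ 0  -3  |  15 ]
Back-substitution:
t = (15) / -3 = -5
s = (23 - (-3)*(-5)) / 4 = 2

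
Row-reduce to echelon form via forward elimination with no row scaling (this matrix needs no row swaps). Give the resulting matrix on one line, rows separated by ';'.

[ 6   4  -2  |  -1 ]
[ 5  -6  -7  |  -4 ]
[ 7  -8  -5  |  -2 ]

Forward elimination:
R2 <- R2 - (5/6)*R1:  [     0  -28/3  -16/3  -19/6 ]
R3 <- R3 - (7/6)*R1:  [     0  -38/3   -8/3   -5/6 ]
R3 <- R3 - (19/14)*R2:  [     0      0   32/7  97/28 ]
Row echelon form:
[ 6      4     -2  |     -1 ]
[ 0  -28/3  -16/3  |  -19/6 ]
[ 0      0   32/7  |  97/28 ]

REF = [6 4 -2 -1; 0 -28/3 -16/3 -19/6; 0 0 32/7 97/28]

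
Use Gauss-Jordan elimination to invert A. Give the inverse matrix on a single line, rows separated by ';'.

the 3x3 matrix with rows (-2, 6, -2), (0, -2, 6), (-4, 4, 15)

inverse = [27/10 49/10 -8/5; 6/5 19/10 -3/5; 2/5 4/5 -1/5]

Gauss-Jordan on [A | I]:
R1 <- (1/-2)*R1:  [    1    -3     1  |  -1/2     0     0 ]
R3 <- R3 - (-4)*R1:  [  0  -8  19  |  -2   0   1 ]
R2 <- (1/-2)*R2:  [    0     1    -3  |     0  -1/2     0 ]
R1 <- R1 - (-3)*R2:  [    1     0    -8  |  -1/2  -3/2     0 ]
R3 <- R3 - (-8)*R2:  [  0   0  -5  |  -2  -4   1 ]
R3 <- (1/-5)*R3:  [    0     0     1  |   2/5   4/5  -1/5 ]
R1 <- R1 - (-8)*R3:  [     1      0      0  |  27/10  49/10   -8/5 ]
R2 <- R2 - (-3)*R3:  [     0      1      0  |    6/5  19/10   -3/5 ]
Right block of [I | A^{-1}] is the inverse:
[ 27/10  49/10  -8/5 ]
[   6/5  19/10  -3/5 ]
[   2/5    4/5  -1/5 ]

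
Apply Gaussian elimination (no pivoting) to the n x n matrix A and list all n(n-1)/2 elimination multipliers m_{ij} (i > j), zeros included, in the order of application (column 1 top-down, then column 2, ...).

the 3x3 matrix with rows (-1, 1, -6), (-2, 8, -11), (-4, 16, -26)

multipliers: 2, 4, 2

Forward elimination:
R2 <- R2 - (2)*R1:  [ 0  6  1 ]
R3 <- R3 - (4)*R1:  [  0  12  -2 ]
R3 <- R3 - (2)*R2:  [  0   0  -4 ]
Multipliers (in order of application): m_{21} = 2, m_{31} = 4, m_{32} = 2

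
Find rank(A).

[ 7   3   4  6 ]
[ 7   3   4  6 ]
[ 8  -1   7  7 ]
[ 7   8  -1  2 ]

Row reduction:
R2 <- R2 - (1)*R1:  [ 0  0  0  0 ]
R3 <- R3 - (8/7)*R1:  [     0  -31/7   17/7    1/7 ]
R4 <- R4 - (1)*R1:  [  0   5  -5  -4 ]
R2 <-> R3   (pivot in column 2 was zero)
[ 7      3     4    6 ]
[ 0  -31/7  17/7  1/7 ]
[ 0      0     0    0 ]
[ 0      5    -5   -4 ]
R4 <- R4 - (-35/31)*R2:  [       0        0   -70/31  -119/31 ]
R3 <-> R4   (pivot in column 3 was zero)
[ 7      3       4        6 ]
[ 0  -31/7    17/7      1/7 ]
[ 0      0  -70/31  -119/31 ]
[ 0      0       0        0 ]
Row echelon form:
[ 7      3       4        6 ]
[ 0  -31/7    17/7      1/7 ]
[ 0      0  -70/31  -119/31 ]
[ 0      0       0        0 ]
Nonzero rows / pivot columns: 3

rank(A) = 3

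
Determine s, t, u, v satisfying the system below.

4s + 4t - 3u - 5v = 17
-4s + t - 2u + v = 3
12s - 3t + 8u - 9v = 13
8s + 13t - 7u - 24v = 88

Forward elimination on [A|b]:
R2 <- R2 - (-1)*R1:  [  0   5  -5  -4  20 ]
R3 <- R3 - (3)*R1:  [   0  -15   17    6  -38 ]
R4 <- R4 - (2)*R1:  [   0    5   -1  -14   54 ]
R3 <- R3 - (-3)*R2:  [  0   0   2  -6  22 ]
R4 <- R4 - (1)*R2:  [   0    0    4  -10   34 ]
R4 <- R4 - (2)*R3:  [   0    0    0    2  -10 ]
Row echelon form:
[ 4  4  -3  -5  |   17 ]
[ 0  5  -5  -4  |   20 ]
[ 0  0   2  -6  |   22 ]
[ 0  0   0   2  |  -10 ]
Back-substitution:
v = (-10) / 2 = -5
u = (22 - (-6)*(-5)) / 2 = -4
t = (20 - (-5)*(-4) - (-4)*(-5)) / 5 = -4
s = (17 - (4)*(-4) - (-3)*(-4) - (-5)*(-5)) / 4 = -1

(-1, -4, -4, -5)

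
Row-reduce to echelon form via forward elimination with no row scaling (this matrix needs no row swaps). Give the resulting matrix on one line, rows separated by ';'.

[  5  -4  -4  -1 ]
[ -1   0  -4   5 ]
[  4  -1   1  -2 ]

REF = [5 -4 -4 -1; 0 -4/5 -24/5 24/5; 0 0 -9 12]

Forward elimination:
R2 <- R2 - (-1/5)*R1:  [     0   -4/5  -24/5   24/5 ]
R3 <- R3 - (4/5)*R1:  [    0  11/5  21/5  -6/5 ]
R3 <- R3 - (-11/4)*R2:  [  0   0  -9  12 ]
Row echelon form:
[ 5    -4     -4    -1 ]
[ 0  -4/5  -24/5  24/5 ]
[ 0     0     -9    12 ]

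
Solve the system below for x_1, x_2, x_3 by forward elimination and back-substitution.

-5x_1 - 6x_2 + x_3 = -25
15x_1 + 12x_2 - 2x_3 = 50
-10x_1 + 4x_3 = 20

(0, 5, 5)

Forward elimination on [A|b]:
R2 <- R2 - (-3)*R1:  [   0   -6    1  -25 ]
R3 <- R3 - (2)*R1:  [  0  12   2  70 ]
R3 <- R3 - (-2)*R2:  [  0   0   4  20 ]
Row echelon form:
[ -5  -6  1  |  -25 ]
[  0  -6  1  |  -25 ]
[  0   0  4  |   20 ]
Back-substitution:
x_3 = (20) / 4 = 5
x_2 = (-25 - (1)*(5)) / -6 = 5
x_1 = (-25 - (-6)*(5) - (1)*(5)) / -5 = 0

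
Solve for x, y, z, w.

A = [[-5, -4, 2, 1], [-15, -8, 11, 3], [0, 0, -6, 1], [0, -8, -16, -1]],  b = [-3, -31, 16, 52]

Forward elimination on [A|b]:
R2 <- R2 - (3)*R1:  [   0    4    5    0  -22 ]
R4 <- R4 - (-2)*R2:  [  0   0  -6  -1   8 ]
R4 <- R4 - (1)*R3:  [  0   0   0  -2  -8 ]
Row echelon form:
[ -5  -4   2   1  |   -3 ]
[  0   4   5   0  |  -22 ]
[  0   0  -6   1  |   16 ]
[  0   0   0  -2  |   -8 ]
Back-substitution:
w = (-8) / -2 = 4
z = (16 - (1)*(4)) / -6 = -2
y = (-22 - (5)*(-2)) / 4 = -3
x = (-3 - (-4)*(-3) - (2)*(-2) - (1)*(4)) / -5 = 3

(3, -3, -2, 4)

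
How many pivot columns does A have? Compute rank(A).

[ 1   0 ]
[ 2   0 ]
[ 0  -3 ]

rank(A) = 2

Row reduction:
R2 <- R2 - (2)*R1:  [ 0  0 ]
R2 <-> R3   (pivot in column 2 was zero)
[ 1   0 ]
[ 0  -3 ]
[ 0   0 ]
Row echelon form:
[ 1   0 ]
[ 0  -3 ]
[ 0   0 ]
Nonzero rows / pivot columns: 2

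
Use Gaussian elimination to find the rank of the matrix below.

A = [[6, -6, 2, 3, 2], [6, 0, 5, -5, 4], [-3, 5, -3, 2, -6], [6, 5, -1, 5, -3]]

Row reduction:
R2 <- R2 - (1)*R1:  [  0   6   3  -8   2 ]
R3 <- R3 - (-1/2)*R1:  [   0    2   -2  7/2   -5 ]
R4 <- R4 - (1)*R1:  [  0  11  -3   2  -5 ]
R3 <- R3 - (1/3)*R2:  [     0      0     -3   37/6  -17/3 ]
R4 <- R4 - (11/6)*R2:  [     0      0  -17/2   50/3  -26/3 ]
R4 <- R4 - (17/6)*R3:  [      0       0       0  -29/36  133/18 ]
Row echelon form:
[ 6  -6   2       3       2 ]
[ 0   6   3      -8       2 ]
[ 0   0  -3    37/6   -17/3 ]
[ 0   0   0  -29/36  133/18 ]
Nonzero rows / pivot columns: 4

rank(A) = 4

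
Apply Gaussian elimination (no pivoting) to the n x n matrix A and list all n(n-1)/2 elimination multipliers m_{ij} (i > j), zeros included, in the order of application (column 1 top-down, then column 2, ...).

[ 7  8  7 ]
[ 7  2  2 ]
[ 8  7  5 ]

multipliers: 1, 8/7, 5/14

Forward elimination:
R2 <- R2 - (1)*R1:  [  0  -6  -5 ]
R3 <- R3 - (8/7)*R1:  [     0  -15/7     -3 ]
R3 <- R3 - (5/14)*R2:  [      0       0  -17/14 ]
Multipliers (in order of application): m_{21} = 1, m_{31} = 8/7, m_{32} = 5/14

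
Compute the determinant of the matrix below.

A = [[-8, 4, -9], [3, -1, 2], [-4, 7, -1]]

Forward elimination:
R2 <- R2 - (-3/8)*R1:  [     0    1/2  -11/8 ]
R3 <- R3 - (1/2)*R1:  [   0    5  7/2 ]
R3 <- R3 - (10)*R2:  [    0     0  69/4 ]
Upper-triangular form:
[ -8    4     -9 ]
[  0  1/2  -11/8 ]
[  0    0   69/4 ]
det(A) = (-1)^0 * (-8) * (1/2) * (69/4) = -69  (0 row swaps -> sign +1)

det(A) = -69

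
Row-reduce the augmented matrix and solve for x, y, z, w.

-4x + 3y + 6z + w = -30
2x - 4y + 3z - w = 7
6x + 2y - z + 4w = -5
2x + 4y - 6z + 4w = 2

(0, -4, -3, 0)

Forward elimination on [A|b]:
R2 <- R2 - (-1/2)*R1:  [    0  -5/2     6  -1/2    -8 ]
R3 <- R3 - (-3/2)*R1:  [    0  13/2     8  11/2   -50 ]
R4 <- R4 - (-1/2)*R1:  [    0  11/2    -3   9/2   -13 ]
R3 <- R3 - (-13/5)*R2:  [      0       0   118/5    21/5  -354/5 ]
R4 <- R4 - (-11/5)*R2:  [      0       0    51/5    17/5  -153/5 ]
R4 <- R4 - (51/118)*R3:  [       0        0        0  187/118        0 ]
Row echelon form:
[ -4     3      6        1  |     -30 ]
[  0  -5/2      6     -1/2  |      -8 ]
[  0     0  118/5     21/5  |  -354/5 ]
[  0     0      0  187/118  |       0 ]
Back-substitution:
w = (0) / (187/118) = 0
z = (-354/5 - (21/5)*(0)) / (118/5) = -3
y = (-8 - (6)*(-3) - (-1/2)*(0)) / (-5/2) = -4
x = (-30 - (3)*(-4) - (6)*(-3) - (1)*(0)) / -4 = 0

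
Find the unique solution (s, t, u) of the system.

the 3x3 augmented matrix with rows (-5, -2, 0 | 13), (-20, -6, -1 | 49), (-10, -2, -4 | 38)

(-1, -4, -5)

Forward elimination on [A|b]:
R2 <- R2 - (4)*R1:  [  0   2  -1  -3 ]
R3 <- R3 - (2)*R1:  [  0   2  -4  12 ]
R3 <- R3 - (1)*R2:  [  0   0  -3  15 ]
Row echelon form:
[ -5  -2   0  |  13 ]
[  0   2  -1  |  -3 ]
[  0   0  -3  |  15 ]
Back-substitution:
u = (15) / -3 = -5
t = (-3 - (-1)*(-5)) / 2 = -4
s = (13 - (-2)*(-4)) / -5 = -1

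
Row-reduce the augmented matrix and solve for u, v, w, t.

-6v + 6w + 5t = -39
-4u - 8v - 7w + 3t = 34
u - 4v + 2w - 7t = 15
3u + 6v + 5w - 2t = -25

(0, -1, -5, -3)

Forward elimination on [A|b]:
R1 <-> R2   (pivot in column 1 was zero)
[ -4  -8  -7   3   34 ]
[  0  -6   6   5  -39 ]
[  1  -4   2  -7   15 ]
[  3   6   5  -2  -25 ]
R3 <- R3 - (-1/4)*R1:  [     0     -6    1/4  -25/4   47/2 ]
R4 <- R4 - (-3/4)*R1:  [    0     0  -1/4   1/4   1/2 ]
R3 <- R3 - (1)*R2:  [     0      0  -23/4  -45/4  125/2 ]
R4 <- R4 - (1/23)*R3:  [      0       0       0   17/23  -51/23 ]
Row echelon form:
[ -4  -8     -7      3  |      34 ]
[  0  -6      6      5  |     -39 ]
[  0   0  -23/4  -45/4  |   125/2 ]
[  0   0      0  17/23  |  -51/23 ]
Back-substitution:
t = (-51/23) / (17/23) = -3
w = (125/2 - (-45/4)*(-3)) / (-23/4) = -5
v = (-39 - (6)*(-5) - (5)*(-3)) / -6 = -1
u = (34 - (-8)*(-1) - (-7)*(-5) - (3)*(-3)) / -4 = 0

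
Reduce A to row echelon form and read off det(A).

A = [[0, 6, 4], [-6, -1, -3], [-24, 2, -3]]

Forward elimination:
R1 <-> R2   (pivot in column 1 was zero)
[  -6  -1  -3 ]
[   0   6   4 ]
[ -24   2  -3 ]
R3 <- R3 - (4)*R1:  [ 0  6  9 ]
R3 <- R3 - (1)*R2:  [ 0  0  5 ]
Upper-triangular form:
[ -6  -1  -3 ]
[  0   6   4 ]
[  0   0   5 ]
det(A) = (-1)^1 * (-6) * (6) * (5) = 180  (1 row swap -> sign -1)

det(A) = 180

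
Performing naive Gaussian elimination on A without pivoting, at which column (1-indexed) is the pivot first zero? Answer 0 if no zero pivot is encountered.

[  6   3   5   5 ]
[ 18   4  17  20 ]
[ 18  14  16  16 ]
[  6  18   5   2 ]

Naive forward elimination:
R2 <- R2 - (3)*R1:  [  0  -5   2   5 ]
R3 <- R3 - (3)*R1:  [ 0  5  1  1 ]
R4 <- R4 - (1)*R1:  [  0  15   0  -3 ]
R3 <- R3 - (-1)*R2:  [ 0  0  3  6 ]
R4 <- R4 - (-3)*R2:  [  0   0   6  12 ]
R4 <- R4 - (2)*R3:  [ 0  0  0  0 ]
Matrix at this point:
[ 6   3  5  5 ]
[ 0  -5  2  5 ]
[ 0   0  3  6 ]
[ 0   0  0  0 ]
Pivot entry (4,4) in the last row is zero and there are no rows below to swap with -> zero pivot in column 4 (A is singular).

first zero-pivot column = 4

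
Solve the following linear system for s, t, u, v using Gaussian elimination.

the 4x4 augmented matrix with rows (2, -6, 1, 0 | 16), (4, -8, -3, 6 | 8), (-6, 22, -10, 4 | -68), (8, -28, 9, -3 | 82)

(-1, -3, 0, -2)

Forward elimination on [A|b]:
R2 <- R2 - (2)*R1:  [   0    4   -5    6  -24 ]
R3 <- R3 - (-3)*R1:  [   0    4   -7    4  -20 ]
R4 <- R4 - (4)*R1:  [  0  -4   5  -3  18 ]
R3 <- R3 - (1)*R2:  [  0   0  -2  -2   4 ]
R4 <- R4 - (-1)*R2:  [  0   0   0   3  -6 ]
Row echelon form:
[ 2  -6   1   0  |   16 ]
[ 0   4  -5   6  |  -24 ]
[ 0   0  -2  -2  |    4 ]
[ 0   0   0   3  |   -6 ]
Back-substitution:
v = (-6) / 3 = -2
u = (4 - (-2)*(-2)) / -2 = 0
t = (-24 - (-5)*(0) - (6)*(-2)) / 4 = -3
s = (16 - (-6)*(-3) - (1)*(0)) / 2 = -1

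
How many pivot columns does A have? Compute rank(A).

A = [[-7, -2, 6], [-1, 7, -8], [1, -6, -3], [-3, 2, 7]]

rank(A) = 3

Row reduction:
R2 <- R2 - (1/7)*R1:  [     0   51/7  -62/7 ]
R3 <- R3 - (-1/7)*R1:  [     0  -44/7  -15/7 ]
R4 <- R4 - (3/7)*R1:  [    0  20/7  31/7 ]
R3 <- R3 - (-44/51)*R2:  [       0        0  -499/51 ]
R4 <- R4 - (20/51)*R2:  [      0       0  403/51 ]
R4 <- R4 - (-403/499)*R3:  [ 0  0  0 ]
Row echelon form:
[ -7    -2        6 ]
[  0  51/7    -62/7 ]
[  0     0  -499/51 ]
[  0     0        0 ]
Nonzero rows / pivot columns: 3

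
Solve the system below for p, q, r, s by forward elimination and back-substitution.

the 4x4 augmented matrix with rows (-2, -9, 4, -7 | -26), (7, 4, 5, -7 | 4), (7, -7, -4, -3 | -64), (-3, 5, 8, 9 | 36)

(-4, 5, 1, -1)

Forward elimination on [A|b]:
R2 <- R2 - (-7/2)*R1:  [     0  -55/2     19  -63/2    -87 ]
R3 <- R3 - (-7/2)*R1:  [     0  -77/2     10  -55/2   -155 ]
R4 <- R4 - (3/2)*R1:  [    0  37/2     2  39/2    75 ]
R3 <- R3 - (7/5)*R2:  [      0       0   -83/5    83/5  -166/5 ]
R4 <- R4 - (-37/55)*R2:  [      0       0  813/55  -93/55  906/55 ]
R4 <- R4 - (-813/913)*R3:  [       0        0        0   144/11  -144/11 ]
Row echelon form:
[ -2     -9      4      -7  |      -26 ]
[  0  -55/2     19   -63/2  |      -87 ]
[  0      0  -83/5    83/5  |   -166/5 ]
[  0      0      0  144/11  |  -144/11 ]
Back-substitution:
s = (-144/11) / (144/11) = -1
r = (-166/5 - (83/5)*(-1)) / (-83/5) = 1
q = (-87 - (19)*(1) - (-63/2)*(-1)) / (-55/2) = 5
p = (-26 - (-9)*(5) - (4)*(1) - (-7)*(-1)) / -2 = -4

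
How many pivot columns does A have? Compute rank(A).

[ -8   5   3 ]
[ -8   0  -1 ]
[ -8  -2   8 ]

Row reduction:
R2 <- R2 - (1)*R1:  [  0  -5  -4 ]
R3 <- R3 - (1)*R1:  [  0  -7   5 ]
R3 <- R3 - (7/5)*R2:  [    0     0  53/5 ]
Row echelon form:
[ -8   5     3 ]
[  0  -5    -4 ]
[  0   0  53/5 ]
Nonzero rows / pivot columns: 3

rank(A) = 3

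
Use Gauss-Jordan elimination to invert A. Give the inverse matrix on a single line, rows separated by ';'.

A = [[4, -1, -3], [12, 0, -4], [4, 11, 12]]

inverse = [-11/15 7/20 -1/15; 8/3 -1 1/3; -11/5 4/5 -1/5]

Gauss-Jordan on [A | I]:
R1 <- (1/4)*R1:  [    1  -1/4  -3/4  |   1/4     0     0 ]
R2 <- R2 - (12)*R1:  [  0   3   5  |  -3   1   0 ]
R3 <- R3 - (4)*R1:  [  0  12  15  |  -1   0   1 ]
R2 <- (1/3)*R2:  [   0    1  5/3  |   -1  1/3    0 ]
R1 <- R1 - (-1/4)*R2:  [    1     0  -1/3  |     0  1/12     0 ]
R3 <- R3 - (12)*R2:  [  0   0  -5  |  11  -4   1 ]
R3 <- (1/-5)*R3:  [     0      0      1  |  -11/5    4/5   -1/5 ]
R1 <- R1 - (-1/3)*R3:  [      1       0       0  |  -11/15    7/20   -1/15 ]
R2 <- R2 - (5/3)*R3:  [   0    1    0  |  8/3   -1  1/3 ]
Right block of [I | A^{-1}] is the inverse:
[ -11/15  7/20  -1/15 ]
[    8/3    -1    1/3 ]
[  -11/5   4/5   -1/5 ]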